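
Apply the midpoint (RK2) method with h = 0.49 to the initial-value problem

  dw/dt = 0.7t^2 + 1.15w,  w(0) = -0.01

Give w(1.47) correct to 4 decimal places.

0.9766

Midpoint: k1 = f(t_n, w_n); k2 = f(t_n + h/2, w_n + (h/2)·k1); w_{n+1} = w_n + h·k2.
t=0.000000, w=-0.010000:
  k1 = f(0.000000, -0.010000) = -0.011500
  k2 = f(0.245000, -0.012817) = 0.027277
  w ← -0.010000 + 0.49·0.027277 = 0.003366
t=0.490000, w=0.003366:
  k1 = f(0.490000, 0.003366) = 0.171941
  k2 = f(0.735000, 0.045491) = 0.430473
  w ← 0.003366 + 0.49·0.430473 = 0.214297
t=0.980000, w=0.214297:
  k1 = f(0.980000, 0.214297) = 0.918722
  k2 = f(1.225000, 0.439384) = 1.555730
  w ← 0.214297 + 0.49·1.555730 = 0.976605
w(1.47) ≈ 0.9766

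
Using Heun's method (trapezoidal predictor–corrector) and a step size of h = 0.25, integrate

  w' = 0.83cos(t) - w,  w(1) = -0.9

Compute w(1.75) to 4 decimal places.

-0.3716

Heun: k1 = f(t_n, w_n); k2 = f(t_n + h, w_n + h·k1); w_{n+1} = w_n + (h/2)·(k1 + k2).
t=1.000000, w=-0.900000:
  k1 = f(1.000000, -0.900000) = 1.348451
  k2 = f(1.250000, -0.562887) = 0.824605
  w ← -0.900000 + (0.25/2)·(1.348451 + 0.824605) = -0.628368
t=1.250000, w=-0.628368:
  k1 = f(1.250000, -0.628368) = 0.890086
  k2 = f(1.500000, -0.405847) = 0.464559
  w ← -0.628368 + (0.25/2)·(0.890086 + 0.464559) = -0.459038
t=1.500000, w=-0.459038:
  k1 = f(1.500000, -0.459038) = 0.517749
  k2 = f(1.750000, -0.329600) = 0.181656
  w ← -0.459038 + (0.25/2)·(0.517749 + 0.181656) = -0.371612
w(1.75) ≈ -0.3716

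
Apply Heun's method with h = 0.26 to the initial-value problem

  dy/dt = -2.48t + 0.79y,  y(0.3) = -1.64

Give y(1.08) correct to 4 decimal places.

-4.7308

Heun: k1 = f(t_n, y_n); k2 = f(t_n + h, y_n + h·k1); y_{n+1} = y_n + (h/2)·(k1 + k2).
t=0.300000, y=-1.640000:
  k1 = f(0.300000, -1.640000) = -2.039600
  k2 = f(0.560000, -2.170296) = -3.103334
  y ← -1.640000 + (0.26/2)·(-2.039600 + (-3.103334)) = -2.308581
t=0.560000, y=-2.308581:
  k1 = f(0.560000, -2.308581) = -3.212579
  k2 = f(0.820000, -3.143852) = -4.517243
  y ← -2.308581 + (0.26/2)·(-3.212579 + (-4.517243)) = -3.313458
t=0.820000, y=-3.313458:
  k1 = f(0.820000, -3.313458) = -4.651232
  k2 = f(1.080000, -4.522779) = -6.251395
  y ← -3.313458 + (0.26/2)·(-4.651232 + (-6.251395)) = -4.730800
y(1.08) ≈ -4.7308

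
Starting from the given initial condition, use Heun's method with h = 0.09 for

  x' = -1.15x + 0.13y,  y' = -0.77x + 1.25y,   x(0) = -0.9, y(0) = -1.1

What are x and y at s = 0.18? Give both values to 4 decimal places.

Heun on (x,y): k1 = f(s_n, state_n); k2 = f(s_n + h, state_n + h·k1); state_{n+1} = state_n + (h/2)·(k1 + k2).
0.000000: (-0.900000, -1.100000)
  k1 = (0.892000, -0.682000)
  predictor → (-0.819720, -1.161380)
  k2 = (0.791699, -0.820541)
  → (-0.824234, -1.167614)
0.090000: (-0.824234, -1.167614)
  k1 = (0.796079, -0.824858)
  predictor → (-0.752586, -1.241852)
  k2 = (0.704034, -0.972823)
  → (-0.756729, -1.248510)
(x(0.18), y(0.18)) ≈ (-0.7567, -1.2485)

-0.7567, -1.2485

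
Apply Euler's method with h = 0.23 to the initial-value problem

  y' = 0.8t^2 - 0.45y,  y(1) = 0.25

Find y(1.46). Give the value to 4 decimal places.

0.6443

Euler: y_{n+1} = y_n + h·f(t_n, y_n).
t=1.000000, y=0.250000: f=0.687500 → y ← 0.250000 + 0.23·0.687500 = 0.408125
t=1.230000, y=0.408125: f=1.026664 → y ← 0.408125 + 0.23·1.026664 = 0.644258
y(1.46) ≈ 0.6443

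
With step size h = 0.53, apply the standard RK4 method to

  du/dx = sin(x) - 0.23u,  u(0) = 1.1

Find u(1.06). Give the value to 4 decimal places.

1.3325

RK4: k1 = f(x_n, u_n); k2 = f(x_n + h/2, u_n + (h/2)·k1); k3 = f(x_n + h/2, u_n + (h/2)·k2); k4 = f(x_n + h, u_n + h·k3); u_{n+1} = u_n + (h/6)·(k1 + 2k2 + 2k3 + k4).
x=0.000000, u=1.100000:
  k1 = f(0.000000, 1.100000) = -0.253000
  k2 = f(0.265000, 1.032955) = 0.024330
  k3 = f(0.265000, 1.106447) = 0.007426
  k4 = f(0.530000, 1.103936) = 0.251628
  u ← 1.100000 + (0.53/6)·(k1 + 2k2 + 2k3 + k4) = 1.105489
x=0.530000, u=1.105489:
  k1 = f(0.530000, 1.105489) = 0.251271
  k2 = f(0.795000, 1.172076) = 0.444286
  k3 = f(0.795000, 1.223225) = 0.432522
  k4 = f(1.060000, 1.334726) = 0.565369
  u ← 1.105489 + (0.53/6)·(k1 + 2k2 + 2k3 + k4) = 1.332528
u(1.06) ≈ 1.3325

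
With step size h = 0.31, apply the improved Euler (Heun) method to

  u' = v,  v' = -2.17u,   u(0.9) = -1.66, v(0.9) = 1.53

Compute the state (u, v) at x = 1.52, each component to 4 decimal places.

Heun on (u,v): k1 = f(x_n, state_n); k2 = f(x_n + h, state_n + h·k1); state_{n+1} = state_n + (h/2)·(k1 + k2).
0.900000: (-1.660000, 1.530000)
  k1 = (1.530000, 3.602200)
  predictor → (-1.185700, 2.646682)
  k2 = (2.646682, 2.572969)
  → (-1.012614, 2.487151)
1.210000: (-1.012614, 2.487151)
  k1 = (2.487151, 2.197373)
  predictor → (-0.241597, 3.168337)
  k2 = (3.168337, 0.524266)
  → (-0.136014, 2.909005)
(u(1.52), v(1.52)) ≈ (-0.1360, 2.9090)

-0.1360, 2.9090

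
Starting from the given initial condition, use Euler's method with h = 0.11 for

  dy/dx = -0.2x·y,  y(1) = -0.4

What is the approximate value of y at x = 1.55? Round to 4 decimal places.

-0.3491

Euler: y_{n+1} = y_n + h·f(x_n, y_n).
x=1.000000, y=-0.400000: f=0.080000 → y ← -0.400000 + 0.11·0.080000 = -0.391200
x=1.110000, y=-0.391200: f=0.086846 → y ← -0.391200 + 0.11·0.086846 = -0.381647
x=1.220000, y=-0.381647: f=0.093122 → y ← -0.381647 + 0.11·0.093122 = -0.371403
x=1.330000, y=-0.371403: f=0.098793 → y ← -0.371403 + 0.11·0.098793 = -0.360536
x=1.440000, y=-0.360536: f=0.103834 → y ← -0.360536 + 0.11·0.103834 = -0.349114
y(1.55) ≈ -0.3491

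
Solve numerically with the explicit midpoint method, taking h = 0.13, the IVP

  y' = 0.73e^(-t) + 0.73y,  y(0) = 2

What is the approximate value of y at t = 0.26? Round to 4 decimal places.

2.6021

Midpoint: k1 = f(t_n, y_n); k2 = f(t_n + h/2, y_n + (h/2)·k1); y_{n+1} = y_n + h·k2.
t=0.000000, y=2.000000:
  k1 = f(0.000000, 2.000000) = 2.190000
  k2 = f(0.065000, 2.142350) = 2.247975
  y ← 2.000000 + 0.13·2.247975 = 2.292237
t=0.130000, y=2.292237:
  k1 = f(0.130000, 2.292237) = 2.314342
  k2 = f(0.195000, 2.442669) = 2.383818
  y ← 2.292237 + 0.13·2.383818 = 2.602133
y(0.26) ≈ 2.6021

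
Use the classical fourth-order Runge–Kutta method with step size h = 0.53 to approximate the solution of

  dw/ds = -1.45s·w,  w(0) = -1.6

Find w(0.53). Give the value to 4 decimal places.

RK4: k1 = f(s_n, w_n); k2 = f(s_n + h/2, w_n + (h/2)·k1); k3 = f(s_n + h/2, w_n + (h/2)·k2); k4 = f(s_n + h, w_n + h·k3); w_{n+1} = w_n + (h/6)·(k1 + 2k2 + 2k3 + k4).
s=0.000000, w=-1.600000:
  k1 = f(0.000000, -1.600000) = 0.000000
  k2 = f(0.265000, -1.600000) = 0.614800
  k3 = f(0.265000, -1.437078) = 0.552197
  k4 = f(0.530000, -1.307335) = 1.004687
  w ← -1.600000 + (0.53/6)·(k1 + 2k2 + 2k3 + k4) = -1.305083
w(0.53) ≈ -1.3051

-1.3051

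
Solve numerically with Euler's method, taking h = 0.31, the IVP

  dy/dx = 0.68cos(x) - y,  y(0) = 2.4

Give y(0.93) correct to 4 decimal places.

Euler: y_{n+1} = y_n + h·f(x_n, y_n).
x=0.000000, y=2.400000: f=-1.720000 → y ← 2.400000 + 0.31·(-1.720000) = 1.866800
x=0.310000, y=1.866800: f=-1.219213 → y ← 1.866800 + 0.31·(-1.219213) = 1.488844
x=0.620000, y=1.488844: f=-0.935407 → y ← 1.488844 + 0.31·(-0.935407) = 1.198868
y(0.93) ≈ 1.1989

1.1989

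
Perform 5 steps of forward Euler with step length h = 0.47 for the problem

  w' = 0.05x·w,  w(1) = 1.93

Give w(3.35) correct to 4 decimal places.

Euler: w_{n+1} = w_n + h·f(x_n, w_n).
x=1.000000, w=1.930000: f=0.096500 → w ← 1.930000 + 0.47·0.096500 = 1.975355
x=1.470000, w=1.975355: f=0.145189 → w ← 1.975355 + 0.47·0.145189 = 2.043594
x=1.940000, w=2.043594: f=0.198229 → w ← 2.043594 + 0.47·0.198229 = 2.136761
x=2.410000, w=2.136761: f=0.257480 → w ← 2.136761 + 0.47·0.257480 = 2.257777
x=2.880000, w=2.257777: f=0.325120 → w ← 2.257777 + 0.47·0.325120 = 2.410583
w(3.35) ≈ 2.4106

2.4106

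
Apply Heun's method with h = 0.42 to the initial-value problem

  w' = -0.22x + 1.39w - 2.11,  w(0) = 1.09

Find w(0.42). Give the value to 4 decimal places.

0.7478

Heun: k1 = f(x_n, w_n); k2 = f(x_n + h, w_n + h·k1); w_{n+1} = w_n + (h/2)·(k1 + k2).
x=0.000000, w=1.090000:
  k1 = f(0.000000, 1.090000) = -0.594900
  k2 = f(0.420000, 0.840142) = -1.034603
  w ← 1.090000 + (0.42/2)·(-0.594900 + (-1.034603)) = 0.747804
w(0.42) ≈ 0.7478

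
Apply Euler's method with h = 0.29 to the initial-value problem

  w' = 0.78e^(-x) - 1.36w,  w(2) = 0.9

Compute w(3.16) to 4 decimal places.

Euler: w_{n+1} = w_n + h·f(x_n, w_n).
x=2.000000, w=0.900000: f=-1.118438 → w ← 0.900000 + 0.29·(-1.118438) = 0.575653
x=2.290000, w=0.575653: f=-0.703900 → w ← 0.575653 + 0.29·(-0.703900) = 0.371522
x=2.580000, w=0.371522: f=-0.446166 → w ← 0.371522 + 0.29·(-0.446166) = 0.242134
x=2.870000, w=0.242134: f=-0.285077 → w ← 0.242134 + 0.29·(-0.285077) = 0.159461
w(3.16) ≈ 0.1595

0.1595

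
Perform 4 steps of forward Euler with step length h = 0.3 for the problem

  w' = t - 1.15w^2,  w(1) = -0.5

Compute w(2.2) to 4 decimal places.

1.0178

Euler: w_{n+1} = w_n + h·f(t_n, w_n).
t=1.000000, w=-0.500000: f=0.712500 → w ← -0.500000 + 0.3·0.712500 = -0.286250
t=1.300000, w=-0.286250: f=1.205770 → w ← -0.286250 + 0.3·1.205770 = 0.075481
t=1.600000, w=0.075481: f=1.593448 → w ← 0.075481 + 0.3·1.593448 = 0.553515
t=1.900000, w=0.553515: f=1.547664 → w ← 0.553515 + 0.3·1.547664 = 1.017815
w(2.2) ≈ 1.0178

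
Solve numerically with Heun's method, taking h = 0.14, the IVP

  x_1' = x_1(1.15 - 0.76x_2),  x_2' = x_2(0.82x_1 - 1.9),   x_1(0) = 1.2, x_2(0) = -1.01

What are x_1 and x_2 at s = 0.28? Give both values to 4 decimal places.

Heun on (x_1,x_2): k1 = f(s_n, state_n); k2 = f(s_n + h, state_n + h·k1); state_{n+1} = state_n + (h/2)·(k1 + k2).
0.000000: (1.200000, -1.010000)
  k1 = (2.301120, 0.925160)
  predictor → (1.522157, -0.880478)
  k2 = (2.769051, 0.573923)
  → (1.554912, -0.905064)
0.140000: (1.554912, -0.905064)
  k1 = (2.857693, 0.565640)
  predictor → (1.954989, -0.825875)
  k2 = (3.475315, 0.245210)
  → (1.998223, -0.848305)
(x_1(0.28), x_2(0.28)) ≈ (1.9982, -0.8483)

1.9982, -0.8483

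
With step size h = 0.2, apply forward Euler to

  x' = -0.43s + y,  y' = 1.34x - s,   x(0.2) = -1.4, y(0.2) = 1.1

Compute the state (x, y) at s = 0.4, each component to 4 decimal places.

-1.1972, 0.6848

Euler on (x,y): x_{n+1} = x_n + h·x', y_{n+1} = y_n + h·y'.
0.200000: (-1.400000, 1.100000); f=(1.014000, -2.076000) → (-1.197200, 0.684800)
(x(0.4), y(0.4)) ≈ (-1.1972, 0.6848)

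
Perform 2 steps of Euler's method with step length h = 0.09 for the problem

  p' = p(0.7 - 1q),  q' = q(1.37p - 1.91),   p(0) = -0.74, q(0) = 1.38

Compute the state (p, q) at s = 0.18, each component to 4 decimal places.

Euler on (p,q): p_{n+1} = p_n + h·p', q_{n+1} = q_n + h·q'.
0.000000: (-0.740000, 1.380000); f=(0.503200, -4.034844) → (-0.694712, 1.016864)
0.090000: (-0.694712, 1.016864); f=(0.220129, -2.910016) → (-0.674900, 0.754963)
(p(0.18), q(0.18)) ≈ (-0.6749, 0.7550)

-0.6749, 0.7550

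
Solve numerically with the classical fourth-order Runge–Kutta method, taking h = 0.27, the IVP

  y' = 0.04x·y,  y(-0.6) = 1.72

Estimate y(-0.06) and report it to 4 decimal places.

1.7078

RK4: k1 = f(x_n, y_n); k2 = f(x_n + h/2, y_n + (h/2)·k1); k3 = f(x_n + h/2, y_n + (h/2)·k2); k4 = f(x_n + h, y_n + h·k3); y_{n+1} = y_n + (h/6)·(k1 + 2k2 + 2k3 + k4).
x=-0.600000, y=1.720000:
  k1 = f(-0.600000, 1.720000) = -0.041280
  k2 = f(-0.465000, 1.714427) = -0.031888
  k3 = f(-0.465000, 1.715695) = -0.031912
  k4 = f(-0.330000, 1.711384) = -0.022590
  y ← 1.720000 + (0.27/6)·(k1 + 2k2 + 2k3 + k4) = 1.711384
x=-0.330000, y=1.711384:
  k1 = f(-0.330000, 1.711384) = -0.022590
  k2 = f(-0.195000, 1.708334) = -0.013325
  k3 = f(-0.195000, 1.709585) = -0.013335
  k4 = f(-0.060000, 1.707783) = -0.004099
  y ← 1.711384 + (0.27/6)·(k1 + 2k2 + 2k3 + k4) = 1.707783
y(-0.06) ≈ 1.7078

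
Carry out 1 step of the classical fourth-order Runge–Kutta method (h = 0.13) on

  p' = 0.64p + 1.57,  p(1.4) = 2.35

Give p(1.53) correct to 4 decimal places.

RK4: k1 = f(s_n, p_n); k2 = f(s_n + h/2, p_n + (h/2)·k1); k3 = f(s_n + h/2, p_n + (h/2)·k2); k4 = f(s_n + h, p_n + h·k3); p_{n+1} = p_n + (h/6)·(k1 + 2k2 + 2k3 + k4).
s=1.400000, p=2.350000:
  k1 = f(1.400000, 2.350000) = 3.074000
  k2 = f(1.465000, 2.549810) = 3.201878
  k3 = f(1.465000, 2.558122) = 3.207198
  k4 = f(1.530000, 2.766936) = 3.340839
  p ← 2.350000 + (0.13/6)·(k1 + 2k2 + 2k3 + k4) = 2.766715
p(1.53) ≈ 2.7667

2.7667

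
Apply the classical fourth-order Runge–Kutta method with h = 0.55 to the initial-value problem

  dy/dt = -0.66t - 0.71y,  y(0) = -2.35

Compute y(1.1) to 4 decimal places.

RK4: k1 = f(t_n, y_n); k2 = f(t_n + h/2, y_n + (h/2)·k1); k3 = f(t_n + h/2, y_n + (h/2)·k2); k4 = f(t_n + h, y_n + h·k3); y_{n+1} = y_n + (h/6)·(k1 + 2k2 + 2k3 + k4).
t=0.000000, y=-2.350000:
  k1 = f(0.000000, -2.350000) = 1.668500
  k2 = f(0.275000, -1.891163) = 1.161225
  k3 = f(0.275000, -2.030663) = 1.260271
  k4 = f(0.550000, -1.656851) = 0.813364
  y ← -2.350000 + (0.55/6)·(k1 + 2k2 + 2k3 + k4) = -1.678555
t=0.550000, y=-1.678555:
  k1 = f(0.550000, -1.678555) = 0.828774
  k2 = f(0.825000, -1.450642) = 0.485456
  k3 = f(0.825000, -1.545054) = 0.552489
  k4 = f(1.100000, -1.374686) = 0.250027
  y ← -1.678555 + (0.55/6)·(k1 + 2k2 + 2k3 + k4) = -1.389375
y(1.1) ≈ -1.3894

-1.3894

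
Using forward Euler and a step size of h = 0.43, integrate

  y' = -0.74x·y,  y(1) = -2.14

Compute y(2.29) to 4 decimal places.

Euler: y_{n+1} = y_n + h·f(x_n, y_n).
x=1.000000, y=-2.140000: f=1.583600 → y ← -2.140000 + 0.43·1.583600 = -1.459052
x=1.430000, y=-1.459052: f=1.543969 → y ← -1.459052 + 0.43·1.543969 = -0.795145
x=1.860000, y=-0.795145: f=1.094438 → y ← -0.795145 + 0.43·1.094438 = -0.324537
y(2.29) ≈ -0.3245

-0.3245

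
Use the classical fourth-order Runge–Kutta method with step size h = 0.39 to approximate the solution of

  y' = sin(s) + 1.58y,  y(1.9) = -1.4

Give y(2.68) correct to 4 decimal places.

-3.5941

RK4: k1 = f(s_n, y_n); k2 = f(s_n + h/2, y_n + (h/2)·k1); k3 = f(s_n + h/2, y_n + (h/2)·k2); k4 = f(s_n + h, y_n + h·k3); y_{n+1} = y_n + (h/6)·(k1 + 2k2 + 2k3 + k4).
s=1.900000, y=-1.400000:
  k1 = f(1.900000, -1.400000) = -1.265700
  k2 = f(2.095000, -1.646811) = -1.736239
  k3 = f(2.095000, -1.738567) = -1.881213
  k4 = f(2.290000, -2.133673) = -2.618873
  y ← -1.400000 + (0.39/6)·(k1 + 2k2 + 2k3 + k4) = -2.122766
s=2.290000, y=-2.122766:
  k1 = f(2.290000, -2.122766) = -2.601640
  k2 = f(2.485000, -2.630086) = -3.545114
  k3 = f(2.485000, -2.814063) = -3.835798
  k4 = f(2.680000, -3.618727) = -5.272214
  y ← -2.122766 + (0.39/6)·(k1 + 2k2 + 2k3 + k4) = -3.594085
y(2.68) ≈ -3.5941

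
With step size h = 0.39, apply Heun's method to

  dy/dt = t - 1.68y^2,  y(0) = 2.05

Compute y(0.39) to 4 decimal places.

0.5872

Heun: k1 = f(t_n, y_n); k2 = f(t_n + h, y_n + h·k1); y_{n+1} = y_n + (h/2)·(k1 + k2).
t=0.000000, y=2.050000:
  k1 = f(0.000000, 2.050000) = -7.060200
  k2 = f(0.390000, -0.703478) = -0.441401
  y ← 2.050000 + (0.39/2)·(-7.060200 + (-0.441401)) = 0.587188
y(0.39) ≈ 0.5872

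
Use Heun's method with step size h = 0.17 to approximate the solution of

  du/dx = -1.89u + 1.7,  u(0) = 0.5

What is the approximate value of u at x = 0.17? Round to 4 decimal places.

Heun: k1 = f(x_n, u_n); k2 = f(x_n + h, u_n + h·k1); u_{n+1} = u_n + (h/2)·(k1 + k2).
x=0.000000, u=0.500000:
  k1 = f(0.000000, 0.500000) = 0.755000
  k2 = f(0.170000, 0.628350) = 0.512419
  u ← 0.500000 + (0.17/2)·(0.755000 + 0.512419) = 0.607731
u(0.17) ≈ 0.6077

0.6077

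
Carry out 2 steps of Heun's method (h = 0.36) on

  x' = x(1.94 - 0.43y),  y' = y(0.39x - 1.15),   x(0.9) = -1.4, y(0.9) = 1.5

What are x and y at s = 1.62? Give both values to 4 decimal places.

-4.2452, 0.4258

Heun on (x,y): k1 = f(s_n, state_n); k2 = f(s_n + h, state_n + h·k1); state_{n+1} = state_n + (h/2)·(k1 + k2).
0.900000: (-1.400000, 1.500000)
  k1 = (-1.813000, -2.544000)
  predictor → (-2.052680, 0.584160)
  k2 = (-3.466589, -1.139430)
  → (-2.350326, 0.836983)
1.260000: (-2.350326, 0.836983)
  k1 = (-3.713744, -1.729731)
  predictor → (-3.687274, 0.214279)
  k2 = (-6.813565, -0.554563)
  → (-4.245242, 0.425810)
(x(1.62), y(1.62)) ≈ (-4.2452, 0.4258)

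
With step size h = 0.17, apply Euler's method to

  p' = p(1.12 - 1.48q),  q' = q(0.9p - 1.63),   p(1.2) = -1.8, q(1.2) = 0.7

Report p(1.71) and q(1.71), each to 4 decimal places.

Euler on (p,q): p_{n+1} = p_n + h·p', q_{n+1} = q_n + h·q'.
1.200000: (-1.800000, 0.700000); f=(-0.151200, -2.275000) → (-1.825704, 0.313250)
1.370000: (-1.825704, 0.313250); f=(-1.198374, -1.025309) → (-2.029428, 0.138947)
1.540000: (-2.029428, 0.138947); f=(-1.855623, -0.480270) → (-2.344883, 0.057302)
(p(1.71), q(1.71)) ≈ (-2.3449, 0.0573)

-2.3449, 0.0573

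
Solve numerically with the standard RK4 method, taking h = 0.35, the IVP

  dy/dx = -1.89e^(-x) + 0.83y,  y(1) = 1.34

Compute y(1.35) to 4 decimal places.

1.5514

RK4: k1 = f(x_n, y_n); k2 = f(x_n + h/2, y_n + (h/2)·k1); k3 = f(x_n + h/2, y_n + (h/2)·k2); k4 = f(x_n + h, y_n + h·k3); y_{n+1} = y_n + (h/6)·(k1 + 2k2 + 2k3 + k4).
x=1.000000, y=1.340000:
  k1 = f(1.000000, 1.340000) = 0.416908
  k2 = f(1.175000, 1.412959) = 0.589088
  k3 = f(1.175000, 1.443090) = 0.614097
  k4 = f(1.350000, 1.554934) = 0.800631
  y ← 1.340000 + (0.35/6)·(k1 + 2k2 + 2k3 + k4) = 1.551395
y(1.35) ≈ 1.5514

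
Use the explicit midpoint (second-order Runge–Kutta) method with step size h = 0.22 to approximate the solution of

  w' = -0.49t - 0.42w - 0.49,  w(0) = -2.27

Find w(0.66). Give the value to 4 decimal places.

-2.1016

Midpoint: k1 = f(t_n, w_n); k2 = f(t_n + h/2, w_n + (h/2)·k1); w_{n+1} = w_n + h·k2.
t=0.000000, w=-2.270000:
  k1 = f(0.000000, -2.270000) = 0.463400
  k2 = f(0.110000, -2.219026) = 0.388091
  w ← -2.270000 + 0.22·0.388091 = -2.184620
t=0.220000, w=-2.184620:
  k1 = f(0.220000, -2.184620) = 0.319740
  k2 = f(0.330000, -2.149449) = 0.251068
  w ← -2.184620 + 0.22·0.251068 = -2.129385
t=0.440000, w=-2.129385:
  k1 = f(0.440000, -2.129385) = 0.188742
  k2 = f(0.550000, -2.108623) = 0.126122
  w ← -2.129385 + 0.22·0.126122 = -2.101638
w(0.66) ≈ -2.1016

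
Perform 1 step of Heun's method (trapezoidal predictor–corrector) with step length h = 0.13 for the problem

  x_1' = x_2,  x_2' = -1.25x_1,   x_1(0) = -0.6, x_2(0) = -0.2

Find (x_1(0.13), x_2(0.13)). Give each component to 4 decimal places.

Heun on (x_1,x_2): k1 = f(t_n, state_n); k2 = f(t_n + h, state_n + h·k1); state_{n+1} = state_n + (h/2)·(k1 + k2).
0.000000: (-0.600000, -0.200000)
  k1 = (-0.200000, 0.750000)
  predictor → (-0.626000, -0.102500)
  k2 = (-0.102500, 0.782500)
  → (-0.619663, -0.100388)
(x_1(0.13), x_2(0.13)) ≈ (-0.6197, -0.1004)

-0.6197, -0.1004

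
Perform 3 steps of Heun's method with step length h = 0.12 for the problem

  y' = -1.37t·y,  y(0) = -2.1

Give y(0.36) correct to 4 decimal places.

Heun: k1 = f(t_n, y_n); k2 = f(t_n + h, y_n + h·k1); y_{n+1} = y_n + (h/2)·(k1 + k2).
t=0.000000, y=-2.100000:
  k1 = f(0.000000, -2.100000) = 0.000000
  k2 = f(0.120000, -2.100000) = 0.345240
  y ← -2.100000 + (0.12/2)·(0.000000 + 0.345240) = -2.079286
t=0.120000, y=-2.079286:
  k1 = f(0.120000, -2.079286) = 0.341835
  k2 = f(0.240000, -2.038265) = 0.670182
  y ← -2.079286 + (0.12/2)·(0.341835 + 0.670182) = -2.018565
t=0.240000, y=-2.018565:
  k1 = f(0.240000, -2.018565) = 0.663704
  k2 = f(0.360000, -1.938920) = 0.956275
  y ← -2.018565 + (0.12/2)·(0.663704 + 0.956275) = -1.921366
y(0.36) ≈ -1.9214

-1.9214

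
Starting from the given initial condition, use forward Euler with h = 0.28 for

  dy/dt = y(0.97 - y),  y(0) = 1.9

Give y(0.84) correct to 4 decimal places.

1.1428

Euler: y_{n+1} = y_n + h·f(t_n, y_n).
t=0.000000, y=1.900000: f=-1.767000 → y ← 1.900000 + 0.28·(-1.767000) = 1.405240
t=0.280000, y=1.405240: f=-0.611617 → y ← 1.405240 + 0.28·(-0.611617) = 1.233987
t=0.560000, y=1.233987: f=-0.325757 → y ← 1.233987 + 0.28·(-0.325757) = 1.142775
y(0.84) ≈ 1.1428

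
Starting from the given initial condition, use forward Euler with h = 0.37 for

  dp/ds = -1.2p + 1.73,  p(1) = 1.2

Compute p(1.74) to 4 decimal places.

1.3670

Euler: p_{n+1} = p_n + h·f(s_n, p_n).
s=1.000000, p=1.200000: f=0.290000 → p ← 1.200000 + 0.37·0.290000 = 1.307300
s=1.370000, p=1.307300: f=0.161240 → p ← 1.307300 + 0.37·0.161240 = 1.366959
p(1.74) ≈ 1.3670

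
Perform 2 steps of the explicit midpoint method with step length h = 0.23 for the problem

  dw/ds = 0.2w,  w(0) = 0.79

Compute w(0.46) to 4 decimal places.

Midpoint: k1 = f(s_n, w_n); k2 = f(s_n + h/2, w_n + (h/2)·k1); w_{n+1} = w_n + h·k2.
s=0.000000, w=0.790000:
  k1 = f(0.000000, 0.790000) = 0.158000
  k2 = f(0.115000, 0.808170) = 0.161634
  w ← 0.790000 + 0.23·0.161634 = 0.827176
s=0.230000, w=0.827176:
  k1 = f(0.230000, 0.827176) = 0.165435
  k2 = f(0.345000, 0.846201) = 0.169240
  w ← 0.827176 + 0.23·0.169240 = 0.866101
w(0.46) ≈ 0.8661

0.8661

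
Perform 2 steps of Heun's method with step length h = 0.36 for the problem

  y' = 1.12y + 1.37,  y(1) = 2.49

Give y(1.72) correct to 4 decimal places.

6.9596

Heun: k1 = f(t_n, y_n); k2 = f(t_n + h, y_n + h·k1); y_{n+1} = y_n + (h/2)·(k1 + k2).
t=1.000000, y=2.490000:
  k1 = f(1.000000, 2.490000) = 4.158800
  k2 = f(1.360000, 3.987168) = 5.835628
  y ← 2.490000 + (0.36/2)·(4.158800 + 5.835628) = 4.288997
t=1.360000, y=4.288997:
  k1 = f(1.360000, 4.288997) = 6.173677
  k2 = f(1.720000, 6.511521) = 8.662903
  y ← 4.288997 + (0.36/2)·(6.173677 + 8.662903) = 6.959581
y(1.72) ≈ 6.9596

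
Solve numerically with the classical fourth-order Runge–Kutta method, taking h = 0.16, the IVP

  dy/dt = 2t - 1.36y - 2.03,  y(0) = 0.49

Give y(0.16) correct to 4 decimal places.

0.1261

RK4: k1 = f(t_n, y_n); k2 = f(t_n + h/2, y_n + (h/2)·k1); k3 = f(t_n + h/2, y_n + (h/2)·k2); k4 = f(t_n + h, y_n + h·k3); y_{n+1} = y_n + (h/6)·(k1 + 2k2 + 2k3 + k4).
t=0.000000, y=0.490000:
  k1 = f(0.000000, 0.490000) = -2.696400
  k2 = f(0.080000, 0.274288) = -2.243032
  k3 = f(0.080000, 0.310557) = -2.292358
  k4 = f(0.160000, 0.123223) = -1.877583
  y ← 0.490000 + (0.16/6)·(k1 + 2k2 + 2k3 + k4) = 0.126140
y(0.16) ≈ 0.1261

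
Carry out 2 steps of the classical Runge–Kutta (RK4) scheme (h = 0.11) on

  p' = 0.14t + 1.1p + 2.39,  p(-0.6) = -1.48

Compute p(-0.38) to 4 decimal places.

RK4: k1 = f(t_n, p_n); k2 = f(t_n + h/2, p_n + (h/2)·k1); k3 = f(t_n + h/2, p_n + (h/2)·k2); k4 = f(t_n + h, p_n + h·k3); p_{n+1} = p_n + (h/6)·(k1 + 2k2 + 2k3 + k4).
t=-0.600000, p=-1.480000:
  k1 = f(-0.600000, -1.480000) = 0.678000
  k2 = f(-0.545000, -1.442710) = 0.726719
  k3 = f(-0.545000, -1.440030) = 0.729666
  k4 = f(-0.490000, -1.399737) = 0.781690
  p ← -1.480000 + (0.11/6)·(k1 + 2k2 + 2k3 + k4) = -1.399838
t=-0.490000, p=-1.399838:
  k1 = f(-0.490000, -1.399838) = 0.781578
  k2 = f(-0.435000, -1.356851) = 0.836563
  k3 = f(-0.435000, -1.353827) = 0.839890
  k4 = f(-0.380000, -1.307450) = 0.898605
  p ← -1.399838 + (0.11/6)·(k1 + 2k2 + 2k3 + k4) = -1.307565
p(-0.38) ≈ -1.3076

-1.3076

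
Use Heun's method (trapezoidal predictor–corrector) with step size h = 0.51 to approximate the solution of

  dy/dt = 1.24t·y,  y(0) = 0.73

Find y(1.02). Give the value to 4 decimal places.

1.3460

Heun: k1 = f(t_n, y_n); k2 = f(t_n + h, y_n + h·k1); y_{n+1} = y_n + (h/2)·(k1 + k2).
t=0.000000, y=0.730000:
  k1 = f(0.000000, 0.730000) = 0.000000
  k2 = f(0.510000, 0.730000) = 0.461652
  y ← 0.730000 + (0.51/2)·(0.000000 + 0.461652) = 0.847721
t=0.510000, y=0.847721:
  k1 = f(0.510000, 0.847721) = 0.536099
  k2 = f(1.020000, 1.121132) = 1.418007
  y ← 0.847721 + (0.51/2)·(0.536099 + 1.418007) = 1.346018
y(1.02) ≈ 1.3460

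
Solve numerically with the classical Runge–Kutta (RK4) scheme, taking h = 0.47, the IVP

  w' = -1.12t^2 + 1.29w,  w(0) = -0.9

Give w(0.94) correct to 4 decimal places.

-3.4555

RK4: k1 = f(t_n, w_n); k2 = f(t_n + h/2, w_n + (h/2)·k1); k3 = f(t_n + h/2, w_n + (h/2)·k2); k4 = f(t_n + h, w_n + h·k3); w_{n+1} = w_n + (h/6)·(k1 + 2k2 + 2k3 + k4).
t=0.000000, w=-0.900000:
  k1 = f(0.000000, -0.900000) = -1.161000
  k2 = f(0.235000, -1.172835) = -1.574809
  k3 = f(0.235000, -1.270080) = -1.700255
  k4 = f(0.470000, -1.699120) = -2.439273
  w ← -0.900000 + (0.47/6)·(k1 + 2k2 + 2k3 + k4) = -1.695115
t=0.470000, w=-1.695115:
  k1 = f(0.470000, -1.695115) = -2.434106
  k2 = f(0.705000, -2.267130) = -3.481265
  k3 = f(0.705000, -2.513212) = -3.798712
  k4 = f(0.940000, -3.480509) = -5.479489
  w ← -1.695115 + (0.47/6)·(k1 + 2k2 + 2k3 + k4) = -3.455543
w(0.94) ≈ -3.4555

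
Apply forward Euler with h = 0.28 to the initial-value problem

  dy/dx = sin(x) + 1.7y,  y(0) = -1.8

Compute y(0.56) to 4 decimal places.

Euler: y_{n+1} = y_n + h·f(x_n, y_n).
x=0.000000, y=-1.800000: f=-3.060000 → y ← -1.800000 + 0.28·(-3.060000) = -2.656800
x=0.280000, y=-2.656800: f=-4.240204 → y ← -2.656800 + 0.28·(-4.240204) = -3.844057
y(0.56) ≈ -3.8441

-3.8441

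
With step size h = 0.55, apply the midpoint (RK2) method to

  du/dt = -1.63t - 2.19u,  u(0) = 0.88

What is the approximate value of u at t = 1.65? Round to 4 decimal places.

-0.8119

Midpoint: k1 = f(t_n, u_n); k2 = f(t_n + h/2, u_n + (h/2)·k1); u_{n+1} = u_n + h·k2.
t=0.000000, u=0.880000:
  k1 = f(0.000000, 0.880000) = -1.927200
  k2 = f(0.275000, 0.350020) = -1.214794
  u ← 0.880000 + 0.55·(-1.214794) = 0.211863
t=0.550000, u=0.211863:
  k1 = f(0.550000, 0.211863) = -1.360481
  k2 = f(0.825000, -0.162269) = -0.989381
  u ← 0.211863 + 0.55·(-0.989381) = -0.332296
t=1.100000, u=-0.332296:
  k1 = f(1.100000, -0.332296) = -1.065271
  k2 = f(1.375000, -0.625246) = -0.871962
  u ← -0.332296 + 0.55·(-0.871962) = -0.811875
u(1.65) ≈ -0.8119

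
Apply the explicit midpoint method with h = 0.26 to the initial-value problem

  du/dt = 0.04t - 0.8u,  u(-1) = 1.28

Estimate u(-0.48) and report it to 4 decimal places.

0.8353

Midpoint: k1 = f(t_n, u_n); k2 = f(t_n + h/2, u_n + (h/2)·k1); u_{n+1} = u_n + h·k2.
t=-1.000000, u=1.280000:
  k1 = f(-1.000000, 1.280000) = -1.064000
  k2 = f(-0.870000, 1.141680) = -0.948144
  u ← 1.280000 + 0.26·(-0.948144) = 1.033483
t=-0.740000, u=1.033483:
  k1 = f(-0.740000, 1.033483) = -0.856386
  k2 = f(-0.610000, 0.922152) = -0.762122
  u ← 1.033483 + 0.26·(-0.762122) = 0.835331
u(-0.48) ≈ 0.8353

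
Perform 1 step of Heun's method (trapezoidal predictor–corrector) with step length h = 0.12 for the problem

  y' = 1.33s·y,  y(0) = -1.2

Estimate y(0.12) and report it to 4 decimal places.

Heun: k1 = f(s_n, y_n); k2 = f(s_n + h, y_n + h·k1); y_{n+1} = y_n + (h/2)·(k1 + k2).
s=0.000000, y=-1.200000:
  k1 = f(0.000000, -1.200000) = 0.000000
  k2 = f(0.120000, -1.200000) = -0.191520
  y ← -1.200000 + (0.12/2)·(0.000000 + (-0.191520)) = -1.211491
y(0.12) ≈ -1.2115

-1.2115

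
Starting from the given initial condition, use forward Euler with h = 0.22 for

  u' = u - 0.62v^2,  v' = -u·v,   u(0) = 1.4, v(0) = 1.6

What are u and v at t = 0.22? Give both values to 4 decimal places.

1.3588, 1.1072

Euler on (u,v): u_{n+1} = u_n + h·u', v_{n+1} = v_n + h·v'.
0.000000: (1.400000, 1.600000); f=(-0.187200, -2.240000) → (1.358816, 1.107200)
(u(0.22), v(0.22)) ≈ (1.3588, 1.1072)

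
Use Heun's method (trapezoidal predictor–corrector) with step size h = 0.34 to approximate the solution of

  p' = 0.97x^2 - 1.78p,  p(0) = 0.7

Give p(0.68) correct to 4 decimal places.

0.3286

Heun: k1 = f(x_n, p_n); k2 = f(x_n + h, p_n + h·k1); p_{n+1} = p_n + (h/2)·(k1 + k2).
x=0.000000, p=0.700000:
  k1 = f(0.000000, 0.700000) = -1.246000
  k2 = f(0.340000, 0.276360) = -0.379789
  p ← 0.700000 + (0.34/2)·(-1.246000 + (-0.379789)) = 0.423616
x=0.340000, p=0.423616:
  k1 = f(0.340000, 0.423616) = -0.641904
  k2 = f(0.680000, 0.205368) = 0.082972
  p ← 0.423616 + (0.34/2)·(-0.641904 + 0.082972) = 0.328597
p(0.68) ≈ 0.3286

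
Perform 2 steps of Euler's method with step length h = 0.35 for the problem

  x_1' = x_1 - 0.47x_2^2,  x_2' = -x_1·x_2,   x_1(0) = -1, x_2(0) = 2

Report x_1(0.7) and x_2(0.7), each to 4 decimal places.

-3.9100, 4.5976

Euler on (x_1,x_2): x_1_{n+1} = x_1_n + h·x_1', x_2_{n+1} = x_2_n + h·x_2'.
0.000000: (-1.000000, 2.000000); f=(-2.880000, 2.000000) → (-2.008000, 2.700000)
0.350000: (-2.008000, 2.700000); f=(-5.434300, 5.421600) → (-3.910005, 4.597560)
(x_1(0.7), x_2(0.7)) ≈ (-3.9100, 4.5976)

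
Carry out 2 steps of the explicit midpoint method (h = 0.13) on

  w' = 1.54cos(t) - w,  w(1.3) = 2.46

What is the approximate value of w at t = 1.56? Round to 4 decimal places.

1.9445

Midpoint: k1 = f(t_n, w_n); k2 = f(t_n + h/2, w_n + (h/2)·k1); w_{n+1} = w_n + h·k2.
t=1.300000, w=2.460000:
  k1 = f(1.300000, 2.460000) = -2.048052
  k2 = f(1.365000, 2.326877) = -2.012183
  w ← 2.460000 + 0.13·(-2.012183) = 2.198416
t=1.430000, w=2.198416:
  k1 = f(1.430000, 2.198416) = -1.982306
  k2 = f(1.495000, 2.069566) = -1.952952
  w ← 2.198416 + 0.13·(-1.952952) = 1.944533
w(1.56) ≈ 1.9445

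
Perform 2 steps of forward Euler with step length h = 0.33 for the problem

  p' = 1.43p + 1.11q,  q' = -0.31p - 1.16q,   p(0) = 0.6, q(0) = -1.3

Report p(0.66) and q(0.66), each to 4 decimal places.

Euler on (p,q): p_{n+1} = p_n + h·p', q_{n+1} = q_n + h·q'.
0.000000: (0.600000, -1.300000); f=(-0.585000, 1.322000) → (0.406950, -0.863740)
0.330000: (0.406950, -0.863740); f=(-0.376813, 0.875784) → (0.282602, -0.574731)
(p(0.66), q(0.66)) ≈ (0.2826, -0.5747)

0.2826, -0.5747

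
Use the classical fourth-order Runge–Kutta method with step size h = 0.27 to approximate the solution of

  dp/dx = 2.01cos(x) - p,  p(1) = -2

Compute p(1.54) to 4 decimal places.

-0.9394

RK4: k1 = f(x_n, p_n); k2 = f(x_n + h/2, p_n + (h/2)·k1); k3 = f(x_n + h/2, p_n + (h/2)·k2); k4 = f(x_n + h, p_n + h·k3); p_{n+1} = p_n + (h/6)·(k1 + 2k2 + 2k3 + k4).
x=1.000000, p=-2.000000:
  k1 = f(1.000000, -2.000000) = 3.086008
  k2 = f(1.135000, -1.583389) = 2.431875
  k3 = f(1.135000, -1.671697) = 2.520183
  k4 = f(1.270000, -1.319551) = 1.915075
  p ← -2.000000 + (0.27/6)·(k1 + 2k2 + 2k3 + k4) = -1.329266
x=1.270000, p=-1.329266:
  k1 = f(1.270000, -1.329266) = 1.924791
  k2 = f(1.405000, -1.069419) = 1.401145
  k3 = f(1.405000, -1.140111) = 1.471837
  k4 = f(1.540000, -0.931870) = 0.993761
  p ← -1.329266 + (0.27/6)·(k1 + 2k2 + 2k3 + k4) = -0.939363
p(1.54) ≈ -0.9394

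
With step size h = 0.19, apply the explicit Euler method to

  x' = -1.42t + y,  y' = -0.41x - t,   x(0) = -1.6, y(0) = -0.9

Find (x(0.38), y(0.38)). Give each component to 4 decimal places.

Euler on (x,y): x_{n+1} = x_n + h·x', y_{n+1} = y_n + h·y'.
0.000000: (-1.600000, -0.900000); f=(-0.900000, 0.656000) → (-1.771000, -0.775360)
0.190000: (-1.771000, -0.775360); f=(-1.045160, 0.536110) → (-1.969580, -0.673499)
(x(0.38), y(0.38)) ≈ (-1.9696, -0.6735)

-1.9696, -0.6735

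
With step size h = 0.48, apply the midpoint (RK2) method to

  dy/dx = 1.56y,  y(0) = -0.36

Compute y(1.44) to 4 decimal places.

-3.0078

Midpoint: k1 = f(x_n, y_n); k2 = f(x_n + h/2, y_n + (h/2)·k1); y_{n+1} = y_n + h·k2.
x=0.000000, y=-0.360000:
  k1 = f(0.000000, -0.360000) = -0.561600
  k2 = f(0.240000, -0.494784) = -0.771863
  y ← -0.360000 + 0.48·(-0.771863) = -0.730494
x=0.480000, y=-0.730494:
  k1 = f(0.480000, -0.730494) = -1.139571
  k2 = f(0.720000, -1.003991) = -1.566226
  y ← -0.730494 + 0.48·(-1.566226) = -1.482283
x=0.960000, y=-1.482283:
  k1 = f(0.960000, -1.482283) = -2.312361
  k2 = f(1.200000, -2.037250) = -3.178110
  y ← -1.482283 + 0.48·(-3.178110) = -3.007776
y(1.44) ≈ -3.0078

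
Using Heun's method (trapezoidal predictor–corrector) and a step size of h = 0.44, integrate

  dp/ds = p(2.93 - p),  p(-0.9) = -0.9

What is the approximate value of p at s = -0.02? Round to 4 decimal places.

Heun: k1 = f(s_n, p_n); k2 = f(s_n + h, p_n + h·k1); p_{n+1} = p_n + (h/2)·(k1 + k2).
s=-0.900000, p=-0.900000:
  k1 = f(-0.900000, -0.900000) = -3.447000
  k2 = f(-0.460000, -2.416680) = -12.921215
  p ← -0.900000 + (0.44/2)·(-3.447000 + (-12.921215)) = -4.501007
s=-0.460000, p=-4.501007:
  k1 = f(-0.460000, -4.501007) = -33.447017
  k2 = f(-0.020000, -19.217695) = -425.627637
  p ← -4.501007 + (0.44/2)·(-33.447017 + (-425.627637)) = -105.497431
p(-0.02) ≈ -105.4974

-105.4974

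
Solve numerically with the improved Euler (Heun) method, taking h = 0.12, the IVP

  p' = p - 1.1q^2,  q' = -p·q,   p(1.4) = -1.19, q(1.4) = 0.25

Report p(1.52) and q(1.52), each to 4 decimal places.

-1.3514, 0.2908

Heun on (p,q): k1 = f(s_n, state_n); k2 = f(s_n + h, state_n + h·k1); state_{n+1} = state_n + (h/2)·(k1 + k2).
1.400000: (-1.190000, 0.250000)
  k1 = (-1.258750, 0.297500)
  predictor → (-1.341050, 0.285700)
  k2 = (-1.430837, 0.383138)
  → (-1.351375, 0.290838)
(p(1.52), q(1.52)) ≈ (-1.3514, 0.2908)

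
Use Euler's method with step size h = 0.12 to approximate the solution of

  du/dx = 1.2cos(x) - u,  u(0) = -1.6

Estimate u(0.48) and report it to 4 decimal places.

Euler: u_{n+1} = u_n + h·f(x_n, u_n).
x=0.000000, u=-1.600000: f=2.800000 → u ← -1.600000 + 0.12·2.800000 = -1.264000
x=0.120000, u=-1.264000: f=2.455370 → u ← -1.264000 + 0.12·2.455370 = -0.969356
x=0.240000, u=-0.969356: f=2.134961 → u ← -0.969356 + 0.12·2.134961 = -0.713160
x=0.360000, u=-0.713160: f=1.836236 → u ← -0.713160 + 0.12·1.836236 = -0.492812
u(0.48) ≈ -0.4928

-0.4928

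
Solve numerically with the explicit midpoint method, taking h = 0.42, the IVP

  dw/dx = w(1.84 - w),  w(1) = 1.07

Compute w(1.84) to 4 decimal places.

1.5886

Midpoint: k1 = f(x_n, w_n); k2 = f(x_n + h/2, w_n + (h/2)·k1); w_{n+1} = w_n + h·k2.
x=1.000000, w=1.070000:
  k1 = f(1.000000, 1.070000) = 0.823900
  k2 = f(1.210000, 1.243019) = 0.742059
  w ← 1.070000 + 0.42·0.742059 = 1.381665
x=1.420000, w=1.381665:
  k1 = f(1.420000, 1.381665) = 0.633266
  k2 = f(1.630000, 1.514650) = 0.492791
  w ← 1.381665 + 0.42·0.492791 = 1.588637
w(1.84) ≈ 1.5886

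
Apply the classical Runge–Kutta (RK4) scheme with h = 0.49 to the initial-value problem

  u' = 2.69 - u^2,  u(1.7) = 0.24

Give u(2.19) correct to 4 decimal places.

1.2030

RK4: k1 = f(x_n, u_n); k2 = f(x_n + h/2, u_n + (h/2)·k1); k3 = f(x_n + h/2, u_n + (h/2)·k2); k4 = f(x_n + h, u_n + h·k3); u_{n+1} = u_n + (h/6)·(k1 + 2k2 + 2k3 + k4).
x=1.700000, u=0.240000:
  k1 = f(1.700000, 0.240000) = 2.632400
  k2 = f(1.945000, 0.884938) = 1.906885
  k3 = f(1.945000, 0.707187) = 2.189887
  k4 = f(2.190000, 1.313045) = 0.965914
  u ← 0.240000 + (0.49/6)·(k1 + 2k2 + 2k3 + k4) = 1.203002
u(2.19) ≈ 1.2030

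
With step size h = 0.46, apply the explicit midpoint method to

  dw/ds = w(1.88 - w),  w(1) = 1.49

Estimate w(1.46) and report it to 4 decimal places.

1.6815

Midpoint: k1 = f(s_n, w_n); k2 = f(s_n + h/2, w_n + (h/2)·k1); w_{n+1} = w_n + h·k2.
s=1.000000, w=1.490000:
  k1 = f(1.000000, 1.490000) = 0.581100
  k2 = f(1.230000, 1.623653) = 0.416219
  w ← 1.490000 + 0.46·0.416219 = 1.681461
w(1.46) ≈ 1.6815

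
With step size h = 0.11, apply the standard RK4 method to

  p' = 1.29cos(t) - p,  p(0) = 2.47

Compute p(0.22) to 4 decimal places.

RK4: k1 = f(t_n, p_n); k2 = f(t_n + h/2, p_n + (h/2)·k1); k3 = f(t_n + h/2, p_n + (h/2)·k2); k4 = f(t_n + h, p_n + h·k3); p_{n+1} = p_n + (h/6)·(k1 + 2k2 + 2k3 + k4).
t=0.000000, p=2.470000:
  k1 = f(0.000000, 2.470000) = -1.180000
  k2 = f(0.055000, 2.405100) = -1.117051
  k3 = f(0.055000, 2.408562) = -1.120513
  k4 = f(0.110000, 2.346744) = -1.064540
  p ← 2.470000 + (0.11/6)·(k1 + 2k2 + 2k3 + k4) = 2.346806
t=0.110000, p=2.346806:
  k1 = f(0.110000, 2.346806) = -1.064603
  k2 = f(0.165000, 2.288253) = -1.015773
  k3 = f(0.165000, 2.290939) = -1.018459
  k4 = f(0.220000, 2.234776) = -0.975868
  p ← 2.346806 + (0.11/6)·(k1 + 2k2 + 2k3 + k4) = 2.234809
p(0.22) ≈ 2.2348

2.2348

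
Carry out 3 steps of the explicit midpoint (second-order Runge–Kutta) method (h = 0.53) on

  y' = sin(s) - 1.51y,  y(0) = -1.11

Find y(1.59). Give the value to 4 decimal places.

Midpoint: k1 = f(s_n, y_n); k2 = f(s_n + h/2, y_n + (h/2)·k1); y_{n+1} = y_n + h·k2.
s=0.000000, y=-1.110000:
  k1 = f(0.000000, -1.110000) = 1.676100
  k2 = f(0.265000, -0.665833) = 1.267318
  y ← -1.110000 + 0.53·1.267318 = -0.438322
s=0.530000, y=-0.438322:
  k1 = f(0.530000, -0.438322) = 1.167399
  k2 = f(0.795000, -0.128961) = 0.908594
  y ← -0.438322 + 0.53·0.908594 = 0.043234
s=1.060000, y=0.043234:
  k1 = f(1.060000, 0.043234) = 0.807073
  k2 = f(1.325000, 0.257108) = 0.581711
  y ← 0.043234 + 0.53·0.581711 = 0.351540
y(1.59) ≈ 0.3515

0.3515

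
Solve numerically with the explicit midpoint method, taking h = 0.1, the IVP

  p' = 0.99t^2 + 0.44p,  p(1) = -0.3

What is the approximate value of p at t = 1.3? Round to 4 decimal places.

0.0766

Midpoint: k1 = f(t_n, p_n); k2 = f(t_n + h/2, p_n + (h/2)·k1); p_{n+1} = p_n + h·k2.
t=1.000000, p=-0.300000:
  k1 = f(1.000000, -0.300000) = 0.858000
  k2 = f(1.050000, -0.257100) = 0.978351
  p ← -0.300000 + 0.1·0.978351 = -0.202165
t=1.100000, p=-0.202165:
  k1 = f(1.100000, -0.202165) = 1.108947
  k2 = f(1.150000, -0.146718) = 1.244719
  p ← -0.202165 + 0.1·1.244719 = -0.077693
t=1.200000, p=-0.077693:
  k1 = f(1.200000, -0.077693) = 1.391415
  k2 = f(1.250000, -0.008122) = 1.543301
  p ← -0.077693 + 0.1·1.543301 = 0.076637
p(1.3) ≈ 0.0766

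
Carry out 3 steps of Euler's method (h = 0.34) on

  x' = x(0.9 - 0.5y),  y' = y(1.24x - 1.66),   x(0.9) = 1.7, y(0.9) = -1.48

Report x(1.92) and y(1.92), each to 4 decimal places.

Euler on (x,y): x_{n+1} = x_n + h·x', y_{n+1} = y_n + h·y'.
0.900000: (1.700000, -1.480000); f=(2.788000, -0.663040) → (2.647920, -1.705434)
1.240000: (2.647920, -1.705434); f=(4.641054, -2.768636) → (4.225878, -2.646770)
1.580000: (4.225878, -2.646770); f=(9.395754, -9.475672) → (7.420435, -5.868499)
(x(1.92), y(1.92)) ≈ (7.4204, -5.8685)

7.4204, -5.8685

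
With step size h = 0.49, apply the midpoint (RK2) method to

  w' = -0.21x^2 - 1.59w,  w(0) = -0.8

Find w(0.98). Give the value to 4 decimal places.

-0.2692

Midpoint: k1 = f(x_n, w_n); k2 = f(x_n + h/2, w_n + (h/2)·k1); w_{n+1} = w_n + h·k2.
x=0.000000, w=-0.800000:
  k1 = f(0.000000, -0.800000) = 1.272000
  k2 = f(0.245000, -0.488360) = 0.763887
  w ← -0.800000 + 0.49·0.763887 = -0.425695
x=0.490000, w=-0.425695:
  k1 = f(0.490000, -0.425695) = 0.626435
  k2 = f(0.735000, -0.272219) = 0.319381
  w ← -0.425695 + 0.49·0.319381 = -0.269199
w(0.98) ≈ -0.2692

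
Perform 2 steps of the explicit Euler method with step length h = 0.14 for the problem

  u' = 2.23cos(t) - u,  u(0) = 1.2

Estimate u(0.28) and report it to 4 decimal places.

Euler: u_{n+1} = u_n + h·f(t_n, u_n).
t=0.000000, u=1.200000: f=1.030000 → u ← 1.200000 + 0.14·1.030000 = 1.344200
t=0.140000, u=1.344200: f=0.863982 → u ← 1.344200 + 0.14·0.863982 = 1.465157
u(0.28) ≈ 1.4652

1.4652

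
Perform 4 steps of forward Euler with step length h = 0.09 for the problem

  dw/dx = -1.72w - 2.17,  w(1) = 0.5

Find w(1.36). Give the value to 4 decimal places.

Euler: w_{n+1} = w_n + h·f(x_n, w_n).
x=1.000000, w=0.500000: f=-3.030000 → w ← 0.500000 + 0.09·(-3.030000) = 0.227300
x=1.090000, w=0.227300: f=-2.560956 → w ← 0.227300 + 0.09·(-2.560956) = -0.003186
x=1.180000, w=-0.003186: f=-2.164520 → w ← -0.003186 + 0.09·(-2.164520) = -0.197993
x=1.270000, w=-0.197993: f=-1.829452 → w ← -0.197993 + 0.09·(-1.829452) = -0.362644
w(1.36) ≈ -0.3626

-0.3626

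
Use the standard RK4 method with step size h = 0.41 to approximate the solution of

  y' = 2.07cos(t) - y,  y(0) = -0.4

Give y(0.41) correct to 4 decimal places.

0.4092

RK4: k1 = f(t_n, y_n); k2 = f(t_n + h/2, y_n + (h/2)·k1); k3 = f(t_n + h/2, y_n + (h/2)·k2); k4 = f(t_n + h, y_n + h·k3); y_{n+1} = y_n + (h/6)·(k1 + 2k2 + 2k3 + k4).
t=0.000000, y=-0.400000:
  k1 = f(0.000000, -0.400000) = 2.470000
  k2 = f(0.205000, 0.106350) = 1.920306
  k3 = f(0.205000, -0.006337) = 2.032993
  k4 = f(0.410000, 0.433527) = 1.464913
  y ← -0.400000 + (0.41/6)·(k1 + 2k2 + 2k3 + k4) = 0.409170
y(0.41) ≈ 0.4092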